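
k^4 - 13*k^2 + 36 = (k - 3)*(k - 2)*(k + 2)*(k + 3)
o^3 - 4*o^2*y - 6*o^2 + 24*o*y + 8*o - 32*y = (o - 4)*(o - 2)*(o - 4*y)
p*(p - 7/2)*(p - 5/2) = p^3 - 6*p^2 + 35*p/4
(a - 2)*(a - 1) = a^2 - 3*a + 2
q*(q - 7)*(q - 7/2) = q^3 - 21*q^2/2 + 49*q/2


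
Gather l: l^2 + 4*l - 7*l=l^2 - 3*l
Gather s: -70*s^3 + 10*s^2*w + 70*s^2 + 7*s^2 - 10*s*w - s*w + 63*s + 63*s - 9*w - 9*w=-70*s^3 + s^2*(10*w + 77) + s*(126 - 11*w) - 18*w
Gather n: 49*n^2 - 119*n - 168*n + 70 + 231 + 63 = 49*n^2 - 287*n + 364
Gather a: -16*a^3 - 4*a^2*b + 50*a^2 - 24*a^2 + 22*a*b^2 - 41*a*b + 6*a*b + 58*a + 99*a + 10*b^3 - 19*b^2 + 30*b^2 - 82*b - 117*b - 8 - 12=-16*a^3 + a^2*(26 - 4*b) + a*(22*b^2 - 35*b + 157) + 10*b^3 + 11*b^2 - 199*b - 20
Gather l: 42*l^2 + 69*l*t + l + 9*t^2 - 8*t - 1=42*l^2 + l*(69*t + 1) + 9*t^2 - 8*t - 1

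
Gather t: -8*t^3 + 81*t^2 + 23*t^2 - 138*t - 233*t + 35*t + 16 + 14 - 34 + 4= -8*t^3 + 104*t^2 - 336*t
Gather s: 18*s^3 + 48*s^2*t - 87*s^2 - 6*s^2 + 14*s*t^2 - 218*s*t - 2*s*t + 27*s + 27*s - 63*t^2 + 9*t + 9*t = 18*s^3 + s^2*(48*t - 93) + s*(14*t^2 - 220*t + 54) - 63*t^2 + 18*t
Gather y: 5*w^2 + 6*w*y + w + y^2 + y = 5*w^2 + w + y^2 + y*(6*w + 1)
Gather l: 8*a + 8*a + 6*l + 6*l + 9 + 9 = 16*a + 12*l + 18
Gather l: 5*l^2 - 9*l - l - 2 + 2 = 5*l^2 - 10*l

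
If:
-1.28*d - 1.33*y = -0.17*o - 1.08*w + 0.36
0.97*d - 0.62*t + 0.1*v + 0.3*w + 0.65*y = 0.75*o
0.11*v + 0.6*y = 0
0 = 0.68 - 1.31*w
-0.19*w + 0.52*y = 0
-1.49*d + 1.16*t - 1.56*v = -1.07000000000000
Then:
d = 0.25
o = 2.21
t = -1.99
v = -1.03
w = 0.52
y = 0.19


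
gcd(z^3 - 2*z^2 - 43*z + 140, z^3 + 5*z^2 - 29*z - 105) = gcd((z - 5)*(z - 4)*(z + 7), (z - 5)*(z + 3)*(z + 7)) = z^2 + 2*z - 35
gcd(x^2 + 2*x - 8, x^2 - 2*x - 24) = x + 4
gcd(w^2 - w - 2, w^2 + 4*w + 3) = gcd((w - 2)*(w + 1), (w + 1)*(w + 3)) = w + 1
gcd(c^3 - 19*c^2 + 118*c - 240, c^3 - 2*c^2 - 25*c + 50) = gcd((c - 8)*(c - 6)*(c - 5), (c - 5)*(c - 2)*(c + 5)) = c - 5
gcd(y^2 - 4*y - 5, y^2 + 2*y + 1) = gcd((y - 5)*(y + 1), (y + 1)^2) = y + 1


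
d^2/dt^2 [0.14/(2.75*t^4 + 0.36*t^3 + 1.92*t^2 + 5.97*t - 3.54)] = (-(4.62*t^2 + 0.3024*t + 0.5376)*(2.75*t^4 + 0.36*t^3 + 1.92*t^2 + 5.97*t - 3.54) + 0.14*(11.0*t^3 + 1.08*t^2 + 3.84*t + 5.97)*(22.0*t^3 + 2.16*t^2 + 7.68*t + 11.94))/(2.75*t^4 + 0.36*t^3 + 1.92*t^2 + 5.97*t - 3.54)^3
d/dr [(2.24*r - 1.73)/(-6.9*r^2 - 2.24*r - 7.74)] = (15.456*r^2 - 23.874*r - 21.2128)/(47.61*r^4 + 30.912*r^3 + 111.8296*r^2 + 34.6752*r + 59.9076)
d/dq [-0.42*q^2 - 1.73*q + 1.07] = -0.84*q - 1.73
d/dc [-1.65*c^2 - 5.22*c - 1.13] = -3.3*c - 5.22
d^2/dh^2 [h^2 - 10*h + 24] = 2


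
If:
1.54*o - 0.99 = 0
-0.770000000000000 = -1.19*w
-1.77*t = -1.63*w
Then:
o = 0.64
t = 0.60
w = 0.65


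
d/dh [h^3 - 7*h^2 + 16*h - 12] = 3*h^2 - 14*h + 16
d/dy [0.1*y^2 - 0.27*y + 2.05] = 0.2*y - 0.27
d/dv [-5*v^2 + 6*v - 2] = 6 - 10*v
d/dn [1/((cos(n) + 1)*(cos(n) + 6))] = (2*cos(n) + 7)*sin(n)/((cos(n) + 1)^2*(cos(n) + 6)^2)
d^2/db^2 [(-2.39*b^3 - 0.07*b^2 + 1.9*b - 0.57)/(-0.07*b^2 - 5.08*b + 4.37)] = (1.38777878078145e-17*b^5 + 8.88178419700125e-16*b^4 + 124.74839*b^3 - 318.197028*b^2 + 271.578438*b - 51.916892)/(0.000343*b^6 + 0.074676*b^5 + 5.355105*b^4 + 121.77268*b^3 - 334.311555*b^2 + 291.036756*b - 83.453453)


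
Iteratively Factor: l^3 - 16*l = (l - 4)*(l^2 + 4*l) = l*(l - 4)*(l + 4)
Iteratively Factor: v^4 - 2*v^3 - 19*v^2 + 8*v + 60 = (v + 3)*(v^3 - 5*v^2 - 4*v + 20) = (v + 2)*(v + 3)*(v^2 - 7*v + 10) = (v - 2)*(v + 2)*(v + 3)*(v - 5)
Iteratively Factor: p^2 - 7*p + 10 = (p - 5)*(p - 2)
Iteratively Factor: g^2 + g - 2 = (g + 2)*(g - 1)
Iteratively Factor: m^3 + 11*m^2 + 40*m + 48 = (m + 4)*(m^2 + 7*m + 12) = (m + 3)*(m + 4)*(m + 4)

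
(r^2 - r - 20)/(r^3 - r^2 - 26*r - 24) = (r - 5)/(r^2 - 5*r - 6)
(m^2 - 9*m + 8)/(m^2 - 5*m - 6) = (-m^2 + 9*m - 8)/(-m^2 + 5*m + 6)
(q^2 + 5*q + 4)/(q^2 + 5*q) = (q^2 + 5*q + 4)/(q*(q + 5))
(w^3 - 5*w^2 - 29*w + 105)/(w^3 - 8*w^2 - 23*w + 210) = (w - 3)/(w - 6)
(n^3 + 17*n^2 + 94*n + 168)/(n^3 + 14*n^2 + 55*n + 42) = (n + 4)/(n + 1)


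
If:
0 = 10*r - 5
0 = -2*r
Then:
No Solution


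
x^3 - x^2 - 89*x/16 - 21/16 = (x - 3)*(x + 1/4)*(x + 7/4)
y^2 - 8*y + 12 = (y - 6)*(y - 2)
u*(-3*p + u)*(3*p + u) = -9*p^2*u + u^3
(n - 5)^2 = n^2 - 10*n + 25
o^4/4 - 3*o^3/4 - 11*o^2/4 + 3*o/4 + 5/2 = (o/4 + 1/2)*(o - 5)*(o - 1)*(o + 1)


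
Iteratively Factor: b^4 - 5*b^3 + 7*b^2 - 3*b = (b - 3)*(b^3 - 2*b^2 + b) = (b - 3)*(b - 1)*(b^2 - b) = b*(b - 3)*(b - 1)*(b - 1)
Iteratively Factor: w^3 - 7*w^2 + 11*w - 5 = (w - 1)*(w^2 - 6*w + 5) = (w - 1)^2*(w - 5)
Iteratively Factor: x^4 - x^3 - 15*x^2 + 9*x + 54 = (x + 3)*(x^3 - 4*x^2 - 3*x + 18) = (x - 3)*(x + 3)*(x^2 - x - 6) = (x - 3)*(x + 2)*(x + 3)*(x - 3)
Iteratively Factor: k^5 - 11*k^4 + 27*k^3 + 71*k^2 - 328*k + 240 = (k - 4)*(k^4 - 7*k^3 - k^2 + 67*k - 60) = (k - 4)^2*(k^3 - 3*k^2 - 13*k + 15) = (k - 4)^2*(k + 3)*(k^2 - 6*k + 5) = (k - 5)*(k - 4)^2*(k + 3)*(k - 1)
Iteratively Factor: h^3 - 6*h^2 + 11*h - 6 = (h - 2)*(h^2 - 4*h + 3) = (h - 3)*(h - 2)*(h - 1)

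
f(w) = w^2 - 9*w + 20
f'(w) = 2*w - 9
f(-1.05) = 30.55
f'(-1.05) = -11.10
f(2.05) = 5.75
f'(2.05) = -4.90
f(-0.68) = 26.58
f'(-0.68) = -10.36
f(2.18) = 5.13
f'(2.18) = -4.64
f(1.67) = 7.76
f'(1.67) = -5.66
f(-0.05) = 20.45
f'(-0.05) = -9.10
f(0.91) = 12.64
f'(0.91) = -7.18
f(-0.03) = 20.27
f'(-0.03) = -9.06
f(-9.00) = 182.00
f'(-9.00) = -27.00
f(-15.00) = 380.00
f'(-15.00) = -39.00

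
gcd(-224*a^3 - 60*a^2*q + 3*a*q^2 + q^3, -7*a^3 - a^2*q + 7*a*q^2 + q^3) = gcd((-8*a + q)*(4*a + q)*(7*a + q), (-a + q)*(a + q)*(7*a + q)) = 7*a + q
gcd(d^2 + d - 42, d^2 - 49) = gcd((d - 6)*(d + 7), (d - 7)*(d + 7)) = d + 7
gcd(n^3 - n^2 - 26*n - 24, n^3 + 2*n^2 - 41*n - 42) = n^2 - 5*n - 6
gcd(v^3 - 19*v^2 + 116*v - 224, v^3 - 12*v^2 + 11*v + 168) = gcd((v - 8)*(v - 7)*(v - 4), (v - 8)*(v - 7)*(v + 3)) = v^2 - 15*v + 56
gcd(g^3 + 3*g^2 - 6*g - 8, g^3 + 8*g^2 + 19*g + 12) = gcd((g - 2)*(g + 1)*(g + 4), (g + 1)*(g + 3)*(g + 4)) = g^2 + 5*g + 4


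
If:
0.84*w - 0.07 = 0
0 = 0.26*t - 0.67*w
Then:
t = 0.21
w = 0.08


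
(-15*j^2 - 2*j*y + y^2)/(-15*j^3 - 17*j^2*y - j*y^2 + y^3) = 1/(j + y)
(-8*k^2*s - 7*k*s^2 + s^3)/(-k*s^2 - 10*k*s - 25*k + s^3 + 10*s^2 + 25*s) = s*(8*k^2 + 7*k*s - s^2)/(k*s^2 + 10*k*s + 25*k - s^3 - 10*s^2 - 25*s)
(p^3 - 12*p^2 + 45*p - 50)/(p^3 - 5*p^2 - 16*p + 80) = (p^2 - 7*p + 10)/(p^2 - 16)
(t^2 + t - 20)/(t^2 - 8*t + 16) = (t + 5)/(t - 4)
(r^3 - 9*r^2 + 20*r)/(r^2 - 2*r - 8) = r*(r - 5)/(r + 2)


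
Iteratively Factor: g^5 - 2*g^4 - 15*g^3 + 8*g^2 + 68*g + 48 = (g + 2)*(g^4 - 4*g^3 - 7*g^2 + 22*g + 24) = (g + 2)^2*(g^3 - 6*g^2 + 5*g + 12) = (g - 3)*(g + 2)^2*(g^2 - 3*g - 4) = (g - 3)*(g + 1)*(g + 2)^2*(g - 4)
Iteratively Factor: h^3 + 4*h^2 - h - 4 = (h + 4)*(h^2 - 1) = (h - 1)*(h + 4)*(h + 1)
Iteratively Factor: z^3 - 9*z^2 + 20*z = (z - 5)*(z^2 - 4*z) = z*(z - 5)*(z - 4)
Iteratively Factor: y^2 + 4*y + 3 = (y + 1)*(y + 3)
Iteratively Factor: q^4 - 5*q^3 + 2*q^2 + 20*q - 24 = (q + 2)*(q^3 - 7*q^2 + 16*q - 12) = (q - 2)*(q + 2)*(q^2 - 5*q + 6) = (q - 3)*(q - 2)*(q + 2)*(q - 2)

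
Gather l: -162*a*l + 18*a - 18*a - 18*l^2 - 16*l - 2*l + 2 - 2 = -18*l^2 + l*(-162*a - 18)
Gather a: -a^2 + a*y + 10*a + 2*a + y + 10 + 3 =-a^2 + a*(y + 12) + y + 13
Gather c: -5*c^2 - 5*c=-5*c^2 - 5*c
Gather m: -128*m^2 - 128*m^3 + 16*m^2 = -128*m^3 - 112*m^2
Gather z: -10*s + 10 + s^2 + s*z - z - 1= s^2 - 10*s + z*(s - 1) + 9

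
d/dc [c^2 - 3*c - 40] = 2*c - 3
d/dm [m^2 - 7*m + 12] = 2*m - 7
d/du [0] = 0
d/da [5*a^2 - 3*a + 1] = 10*a - 3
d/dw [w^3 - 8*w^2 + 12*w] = 3*w^2 - 16*w + 12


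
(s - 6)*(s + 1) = s^2 - 5*s - 6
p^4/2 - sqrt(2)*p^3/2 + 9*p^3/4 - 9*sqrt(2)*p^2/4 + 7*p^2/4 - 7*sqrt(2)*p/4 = p*(p/2 + 1/2)*(p + 7/2)*(p - sqrt(2))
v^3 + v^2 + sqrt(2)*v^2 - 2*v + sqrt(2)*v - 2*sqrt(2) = (v - 1)*(v + 2)*(v + sqrt(2))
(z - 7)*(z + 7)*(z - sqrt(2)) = z^3 - sqrt(2)*z^2 - 49*z + 49*sqrt(2)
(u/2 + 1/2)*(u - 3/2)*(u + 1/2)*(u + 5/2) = u^4/2 + 5*u^3/4 - 7*u^2/8 - 41*u/16 - 15/16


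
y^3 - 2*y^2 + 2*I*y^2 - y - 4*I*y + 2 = (y - 2)*(y + I)^2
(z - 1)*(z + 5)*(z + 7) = z^3 + 11*z^2 + 23*z - 35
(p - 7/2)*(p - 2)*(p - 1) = p^3 - 13*p^2/2 + 25*p/2 - 7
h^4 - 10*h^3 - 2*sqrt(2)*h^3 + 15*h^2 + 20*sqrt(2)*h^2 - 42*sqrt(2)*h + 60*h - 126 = (h - 7)*(h - 3)*(h - 3*sqrt(2))*(h + sqrt(2))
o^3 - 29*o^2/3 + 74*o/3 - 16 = (o - 6)*(o - 8/3)*(o - 1)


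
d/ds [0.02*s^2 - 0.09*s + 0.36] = 0.04*s - 0.09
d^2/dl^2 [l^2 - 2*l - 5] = 2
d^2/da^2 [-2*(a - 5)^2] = -4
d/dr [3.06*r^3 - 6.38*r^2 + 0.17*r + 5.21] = 9.18*r^2 - 12.76*r + 0.17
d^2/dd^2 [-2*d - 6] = 0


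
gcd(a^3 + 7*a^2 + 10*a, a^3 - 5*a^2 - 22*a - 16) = a + 2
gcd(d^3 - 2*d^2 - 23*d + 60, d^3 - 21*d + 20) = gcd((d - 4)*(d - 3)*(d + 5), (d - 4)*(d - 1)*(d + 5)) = d^2 + d - 20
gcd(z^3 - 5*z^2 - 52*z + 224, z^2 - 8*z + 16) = z - 4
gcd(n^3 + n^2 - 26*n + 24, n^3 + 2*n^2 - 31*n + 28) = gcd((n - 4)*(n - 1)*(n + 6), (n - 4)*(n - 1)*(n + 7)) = n^2 - 5*n + 4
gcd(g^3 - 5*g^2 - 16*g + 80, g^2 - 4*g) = g - 4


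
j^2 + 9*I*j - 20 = (j + 4*I)*(j + 5*I)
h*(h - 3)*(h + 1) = h^3 - 2*h^2 - 3*h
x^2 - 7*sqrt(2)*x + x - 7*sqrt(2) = (x + 1)*(x - 7*sqrt(2))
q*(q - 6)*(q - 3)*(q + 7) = q^4 - 2*q^3 - 45*q^2 + 126*q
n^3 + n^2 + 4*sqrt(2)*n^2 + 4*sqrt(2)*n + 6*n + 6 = (n + 1)*(n + sqrt(2))*(n + 3*sqrt(2))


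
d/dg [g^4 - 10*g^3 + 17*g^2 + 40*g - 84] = 4*g^3 - 30*g^2 + 34*g + 40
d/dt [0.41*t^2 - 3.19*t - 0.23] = 0.82*t - 3.19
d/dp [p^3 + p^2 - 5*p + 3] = 3*p^2 + 2*p - 5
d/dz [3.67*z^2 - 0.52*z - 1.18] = 7.34*z - 0.52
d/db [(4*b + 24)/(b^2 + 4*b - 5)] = 4*(b^2 + 4*b - 2*(b + 2)*(b + 6) - 5)/(b^2 + 4*b - 5)^2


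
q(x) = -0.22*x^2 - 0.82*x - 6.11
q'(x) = -0.44*x - 0.82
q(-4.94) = -7.43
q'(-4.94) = 1.35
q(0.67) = -6.76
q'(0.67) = -1.11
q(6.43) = -20.48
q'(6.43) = -3.65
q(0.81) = -6.92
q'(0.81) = -1.18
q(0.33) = -6.40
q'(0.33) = -0.97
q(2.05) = -8.72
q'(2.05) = -1.72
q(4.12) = -13.22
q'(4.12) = -2.63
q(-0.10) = -6.03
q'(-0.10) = -0.78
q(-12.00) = -27.95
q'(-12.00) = 4.46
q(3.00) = -10.55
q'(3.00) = -2.14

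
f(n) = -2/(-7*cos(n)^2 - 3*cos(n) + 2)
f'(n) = -2*(-14*sin(n)*cos(n) - 3*sin(n))/(-7*cos(n)^2 - 3*cos(n) + 2)^2 = 2*(14*cos(n) + 3)*sin(n)/(7*cos(n)^2 + 3*cos(n) - 2)^2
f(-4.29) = -0.97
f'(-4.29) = -1.19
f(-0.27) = 0.27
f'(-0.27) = -0.16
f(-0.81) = 0.59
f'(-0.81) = -1.59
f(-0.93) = 0.87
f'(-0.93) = -3.46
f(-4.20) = -1.12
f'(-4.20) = -2.11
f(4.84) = -1.33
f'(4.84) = -4.19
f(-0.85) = 0.66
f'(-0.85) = -2.00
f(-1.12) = 3.15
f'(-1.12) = -40.53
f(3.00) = 1.06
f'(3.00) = -0.86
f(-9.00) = 1.86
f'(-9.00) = 6.92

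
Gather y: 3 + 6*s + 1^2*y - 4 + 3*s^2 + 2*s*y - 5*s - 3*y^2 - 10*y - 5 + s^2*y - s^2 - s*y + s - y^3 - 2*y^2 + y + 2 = 2*s^2 + 2*s - y^3 - 5*y^2 + y*(s^2 + s - 8) - 4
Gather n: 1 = 1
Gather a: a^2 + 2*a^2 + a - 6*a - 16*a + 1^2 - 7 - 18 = 3*a^2 - 21*a - 24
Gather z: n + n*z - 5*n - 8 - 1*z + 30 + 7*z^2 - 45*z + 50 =-4*n + 7*z^2 + z*(n - 46) + 72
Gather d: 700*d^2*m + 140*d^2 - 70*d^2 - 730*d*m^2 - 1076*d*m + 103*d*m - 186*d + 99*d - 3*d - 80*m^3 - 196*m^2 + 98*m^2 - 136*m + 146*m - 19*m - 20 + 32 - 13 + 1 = d^2*(700*m + 70) + d*(-730*m^2 - 973*m - 90) - 80*m^3 - 98*m^2 - 9*m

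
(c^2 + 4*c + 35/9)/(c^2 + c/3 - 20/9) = (3*c + 7)/(3*c - 4)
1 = 1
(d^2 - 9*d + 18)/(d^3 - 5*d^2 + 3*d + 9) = (d - 6)/(d^2 - 2*d - 3)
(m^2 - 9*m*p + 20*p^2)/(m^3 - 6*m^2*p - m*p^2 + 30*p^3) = (-m + 4*p)/(-m^2 + m*p + 6*p^2)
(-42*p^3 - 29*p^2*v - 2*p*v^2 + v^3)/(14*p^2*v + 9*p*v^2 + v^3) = (-21*p^2 - 4*p*v + v^2)/(v*(7*p + v))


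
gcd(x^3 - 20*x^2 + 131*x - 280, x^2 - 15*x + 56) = x^2 - 15*x + 56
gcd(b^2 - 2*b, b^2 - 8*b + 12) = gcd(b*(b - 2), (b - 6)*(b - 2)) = b - 2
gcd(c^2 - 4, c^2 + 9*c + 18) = 1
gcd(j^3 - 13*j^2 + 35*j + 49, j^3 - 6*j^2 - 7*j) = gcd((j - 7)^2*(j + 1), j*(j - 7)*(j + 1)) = j^2 - 6*j - 7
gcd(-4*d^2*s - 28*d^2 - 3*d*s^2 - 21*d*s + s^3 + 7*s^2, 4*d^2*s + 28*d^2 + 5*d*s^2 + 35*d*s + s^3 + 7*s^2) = d*s + 7*d + s^2 + 7*s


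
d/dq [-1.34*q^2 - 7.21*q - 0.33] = -2.68*q - 7.21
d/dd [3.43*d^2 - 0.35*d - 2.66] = 6.86*d - 0.35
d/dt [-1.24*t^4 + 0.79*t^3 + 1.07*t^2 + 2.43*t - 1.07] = -4.96*t^3 + 2.37*t^2 + 2.14*t + 2.43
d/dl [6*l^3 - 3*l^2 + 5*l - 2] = 18*l^2 - 6*l + 5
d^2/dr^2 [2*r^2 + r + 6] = 4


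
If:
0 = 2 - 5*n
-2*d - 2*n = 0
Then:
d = -2/5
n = 2/5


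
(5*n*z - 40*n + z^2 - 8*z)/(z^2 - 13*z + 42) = (5*n*z - 40*n + z^2 - 8*z)/(z^2 - 13*z + 42)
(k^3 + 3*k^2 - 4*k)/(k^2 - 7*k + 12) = k*(k^2 + 3*k - 4)/(k^2 - 7*k + 12)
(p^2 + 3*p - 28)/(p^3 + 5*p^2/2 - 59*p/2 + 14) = 2/(2*p - 1)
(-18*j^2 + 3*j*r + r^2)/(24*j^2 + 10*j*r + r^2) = (-3*j + r)/(4*j + r)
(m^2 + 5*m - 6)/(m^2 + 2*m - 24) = (m - 1)/(m - 4)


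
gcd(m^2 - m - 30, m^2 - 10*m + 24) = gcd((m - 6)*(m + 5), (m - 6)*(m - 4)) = m - 6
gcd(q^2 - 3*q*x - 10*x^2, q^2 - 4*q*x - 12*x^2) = q + 2*x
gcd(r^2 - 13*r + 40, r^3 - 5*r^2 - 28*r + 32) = r - 8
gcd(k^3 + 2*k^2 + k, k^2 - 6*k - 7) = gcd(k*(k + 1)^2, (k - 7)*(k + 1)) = k + 1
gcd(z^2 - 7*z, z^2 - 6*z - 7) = z - 7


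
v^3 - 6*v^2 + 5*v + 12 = (v - 4)*(v - 3)*(v + 1)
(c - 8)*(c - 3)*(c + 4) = c^3 - 7*c^2 - 20*c + 96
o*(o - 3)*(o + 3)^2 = o^4 + 3*o^3 - 9*o^2 - 27*o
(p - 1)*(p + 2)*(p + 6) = p^3 + 7*p^2 + 4*p - 12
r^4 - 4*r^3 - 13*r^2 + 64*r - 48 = (r - 4)*(r - 3)*(r - 1)*(r + 4)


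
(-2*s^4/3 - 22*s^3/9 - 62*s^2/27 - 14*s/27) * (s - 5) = -2*s^5/3 + 8*s^4/9 + 268*s^3/27 + 296*s^2/27 + 70*s/27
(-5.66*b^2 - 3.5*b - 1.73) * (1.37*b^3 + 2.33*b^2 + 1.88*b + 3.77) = -7.7542*b^5 - 17.9828*b^4 - 21.1659*b^3 - 31.9491*b^2 - 16.4474*b - 6.5221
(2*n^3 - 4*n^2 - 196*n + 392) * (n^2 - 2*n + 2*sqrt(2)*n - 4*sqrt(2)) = 2*n^5 - 8*n^4 + 4*sqrt(2)*n^4 - 188*n^3 - 16*sqrt(2)*n^3 - 376*sqrt(2)*n^2 + 784*n^2 - 784*n + 1568*sqrt(2)*n - 1568*sqrt(2)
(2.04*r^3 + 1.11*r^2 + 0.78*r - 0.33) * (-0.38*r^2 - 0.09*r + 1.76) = -0.7752*r^5 - 0.6054*r^4 + 3.1941*r^3 + 2.0088*r^2 + 1.4025*r - 0.5808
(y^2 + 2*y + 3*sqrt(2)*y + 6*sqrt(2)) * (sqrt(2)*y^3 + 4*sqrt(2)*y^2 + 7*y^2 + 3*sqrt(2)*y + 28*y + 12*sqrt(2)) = sqrt(2)*y^5 + 6*sqrt(2)*y^4 + 13*y^4 + 32*sqrt(2)*y^3 + 78*y^3 + 122*y^2 + 144*sqrt(2)*y^2 + 108*y + 192*sqrt(2)*y + 144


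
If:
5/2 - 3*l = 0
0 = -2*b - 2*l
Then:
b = -5/6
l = 5/6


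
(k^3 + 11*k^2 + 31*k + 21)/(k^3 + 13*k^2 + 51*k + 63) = (k + 1)/(k + 3)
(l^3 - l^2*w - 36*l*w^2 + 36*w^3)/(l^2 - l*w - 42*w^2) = (-l^2 + 7*l*w - 6*w^2)/(-l + 7*w)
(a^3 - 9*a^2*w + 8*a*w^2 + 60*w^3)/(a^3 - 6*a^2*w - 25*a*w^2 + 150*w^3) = (a + 2*w)/(a + 5*w)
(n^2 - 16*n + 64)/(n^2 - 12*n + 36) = (n^2 - 16*n + 64)/(n^2 - 12*n + 36)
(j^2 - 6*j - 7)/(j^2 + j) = (j - 7)/j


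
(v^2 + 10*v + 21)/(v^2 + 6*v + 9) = (v + 7)/(v + 3)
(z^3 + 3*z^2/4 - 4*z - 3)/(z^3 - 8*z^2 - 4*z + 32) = (z + 3/4)/(z - 8)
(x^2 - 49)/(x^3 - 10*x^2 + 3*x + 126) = (x + 7)/(x^2 - 3*x - 18)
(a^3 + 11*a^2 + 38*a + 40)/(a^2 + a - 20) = (a^2 + 6*a + 8)/(a - 4)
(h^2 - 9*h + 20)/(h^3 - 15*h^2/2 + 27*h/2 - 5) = 2*(h - 4)/(2*h^2 - 5*h + 2)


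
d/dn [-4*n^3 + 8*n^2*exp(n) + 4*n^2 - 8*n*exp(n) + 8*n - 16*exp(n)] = 8*n^2*exp(n) - 12*n^2 + 8*n*exp(n) + 8*n - 24*exp(n) + 8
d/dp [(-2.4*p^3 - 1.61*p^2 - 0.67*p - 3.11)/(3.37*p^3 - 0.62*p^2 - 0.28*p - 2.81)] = (6.9137*p^4 + 5.8598*p^3 + 51.7095*p^2 + 5.1918*p + 1.0119)/(11.3569*p^6 - 4.1788*p^5 - 1.5028*p^4 - 18.5922*p^3 + 3.5628*p^2 + 1.5736*p + 7.8961)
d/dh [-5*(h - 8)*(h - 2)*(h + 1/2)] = -15*h^2 + 95*h - 55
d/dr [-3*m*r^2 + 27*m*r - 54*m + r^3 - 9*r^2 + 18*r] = -6*m*r + 27*m + 3*r^2 - 18*r + 18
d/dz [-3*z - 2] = -3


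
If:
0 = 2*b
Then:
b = 0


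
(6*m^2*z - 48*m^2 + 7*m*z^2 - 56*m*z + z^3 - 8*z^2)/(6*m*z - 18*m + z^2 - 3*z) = (m*z - 8*m + z^2 - 8*z)/(z - 3)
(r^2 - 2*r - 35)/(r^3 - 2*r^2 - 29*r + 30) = (r - 7)/(r^2 - 7*r + 6)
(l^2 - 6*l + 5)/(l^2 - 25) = (l - 1)/(l + 5)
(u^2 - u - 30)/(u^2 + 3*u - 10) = (u - 6)/(u - 2)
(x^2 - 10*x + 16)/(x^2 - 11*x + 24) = (x - 2)/(x - 3)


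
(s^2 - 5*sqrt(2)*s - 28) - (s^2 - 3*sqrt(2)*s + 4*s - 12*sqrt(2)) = -4*s - 2*sqrt(2)*s - 28 + 12*sqrt(2)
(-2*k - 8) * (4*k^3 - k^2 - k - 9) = -8*k^4 - 30*k^3 + 10*k^2 + 26*k + 72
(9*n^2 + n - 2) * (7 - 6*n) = -54*n^3 + 57*n^2 + 19*n - 14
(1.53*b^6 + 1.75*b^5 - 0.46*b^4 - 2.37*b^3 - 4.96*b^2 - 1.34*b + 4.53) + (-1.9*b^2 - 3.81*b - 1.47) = 1.53*b^6 + 1.75*b^5 - 0.46*b^4 - 2.37*b^3 - 6.86*b^2 - 5.15*b + 3.06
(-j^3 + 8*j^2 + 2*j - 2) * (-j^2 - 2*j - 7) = j^5 - 6*j^4 - 11*j^3 - 58*j^2 - 10*j + 14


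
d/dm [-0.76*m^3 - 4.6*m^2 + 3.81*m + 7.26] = -2.28*m^2 - 9.2*m + 3.81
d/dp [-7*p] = -7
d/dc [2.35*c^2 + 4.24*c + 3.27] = 4.7*c + 4.24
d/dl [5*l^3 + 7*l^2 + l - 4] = 15*l^2 + 14*l + 1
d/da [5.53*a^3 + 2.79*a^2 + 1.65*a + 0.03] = 16.59*a^2 + 5.58*a + 1.65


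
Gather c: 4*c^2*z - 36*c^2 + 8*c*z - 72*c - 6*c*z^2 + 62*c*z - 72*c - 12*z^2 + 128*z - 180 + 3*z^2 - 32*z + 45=c^2*(4*z - 36) + c*(-6*z^2 + 70*z - 144) - 9*z^2 + 96*z - 135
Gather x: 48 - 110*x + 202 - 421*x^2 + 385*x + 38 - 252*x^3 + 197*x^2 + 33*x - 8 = -252*x^3 - 224*x^2 + 308*x + 280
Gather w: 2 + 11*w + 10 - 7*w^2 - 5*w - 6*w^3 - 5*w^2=-6*w^3 - 12*w^2 + 6*w + 12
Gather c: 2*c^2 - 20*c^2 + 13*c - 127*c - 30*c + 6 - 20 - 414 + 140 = -18*c^2 - 144*c - 288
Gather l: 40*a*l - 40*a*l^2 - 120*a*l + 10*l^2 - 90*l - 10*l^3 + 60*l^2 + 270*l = -10*l^3 + l^2*(70 - 40*a) + l*(180 - 80*a)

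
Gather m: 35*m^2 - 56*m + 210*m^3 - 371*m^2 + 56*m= 210*m^3 - 336*m^2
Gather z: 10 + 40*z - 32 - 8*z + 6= 32*z - 16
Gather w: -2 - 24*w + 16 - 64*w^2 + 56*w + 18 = -64*w^2 + 32*w + 32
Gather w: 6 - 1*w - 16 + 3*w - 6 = 2*w - 16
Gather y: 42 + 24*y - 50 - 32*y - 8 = -8*y - 16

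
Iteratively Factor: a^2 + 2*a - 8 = (a - 2)*(a + 4)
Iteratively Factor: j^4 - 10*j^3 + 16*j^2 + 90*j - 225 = (j - 5)*(j^3 - 5*j^2 - 9*j + 45) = (j - 5)*(j - 3)*(j^2 - 2*j - 15) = (j - 5)^2*(j - 3)*(j + 3)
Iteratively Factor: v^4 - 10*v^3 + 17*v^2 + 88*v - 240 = (v - 4)*(v^3 - 6*v^2 - 7*v + 60) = (v - 4)^2*(v^2 - 2*v - 15) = (v - 4)^2*(v + 3)*(v - 5)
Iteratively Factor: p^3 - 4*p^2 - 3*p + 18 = (p - 3)*(p^2 - p - 6) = (p - 3)^2*(p + 2)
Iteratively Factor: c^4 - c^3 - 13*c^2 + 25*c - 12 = (c - 1)*(c^3 - 13*c + 12) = (c - 1)^2*(c^2 + c - 12) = (c - 3)*(c - 1)^2*(c + 4)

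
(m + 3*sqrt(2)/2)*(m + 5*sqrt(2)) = m^2 + 13*sqrt(2)*m/2 + 15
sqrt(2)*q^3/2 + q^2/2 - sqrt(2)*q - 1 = (q - sqrt(2))*(q + sqrt(2))*(sqrt(2)*q/2 + 1/2)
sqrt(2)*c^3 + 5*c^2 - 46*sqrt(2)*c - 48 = (c - 4*sqrt(2))*(c + 6*sqrt(2))*(sqrt(2)*c + 1)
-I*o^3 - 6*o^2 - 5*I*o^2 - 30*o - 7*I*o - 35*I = (o + 5)*(o - 7*I)*(-I*o + 1)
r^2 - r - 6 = (r - 3)*(r + 2)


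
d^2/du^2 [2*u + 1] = 0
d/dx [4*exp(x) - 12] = 4*exp(x)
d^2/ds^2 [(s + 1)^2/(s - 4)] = 50/(s^3 - 12*s^2 + 48*s - 64)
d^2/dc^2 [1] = 0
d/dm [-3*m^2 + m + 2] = 1 - 6*m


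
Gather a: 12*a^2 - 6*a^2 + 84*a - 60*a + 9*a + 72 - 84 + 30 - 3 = 6*a^2 + 33*a + 15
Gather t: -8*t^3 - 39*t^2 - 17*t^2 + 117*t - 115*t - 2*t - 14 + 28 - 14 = -8*t^3 - 56*t^2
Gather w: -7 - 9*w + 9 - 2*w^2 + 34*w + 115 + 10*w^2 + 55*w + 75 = 8*w^2 + 80*w + 192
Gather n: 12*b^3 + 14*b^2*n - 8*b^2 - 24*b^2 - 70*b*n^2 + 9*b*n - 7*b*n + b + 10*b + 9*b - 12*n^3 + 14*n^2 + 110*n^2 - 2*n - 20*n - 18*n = 12*b^3 - 32*b^2 + 20*b - 12*n^3 + n^2*(124 - 70*b) + n*(14*b^2 + 2*b - 40)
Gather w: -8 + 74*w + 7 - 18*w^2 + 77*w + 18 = -18*w^2 + 151*w + 17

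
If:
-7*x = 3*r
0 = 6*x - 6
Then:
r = -7/3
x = 1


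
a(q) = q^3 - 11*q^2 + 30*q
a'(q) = 3*q^2 - 22*q + 30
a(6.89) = 11.59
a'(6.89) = 20.84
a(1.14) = 21.39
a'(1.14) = 8.82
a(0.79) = 17.33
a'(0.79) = 14.49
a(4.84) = 0.90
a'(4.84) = -6.20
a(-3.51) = -284.06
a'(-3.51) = 144.18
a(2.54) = 21.62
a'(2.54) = -6.53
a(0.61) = 14.43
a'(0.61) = 17.70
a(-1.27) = -57.89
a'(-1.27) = 62.78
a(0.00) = 0.00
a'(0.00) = 30.00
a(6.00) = 0.00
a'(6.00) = 6.00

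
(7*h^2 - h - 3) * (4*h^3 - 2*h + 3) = 28*h^5 - 4*h^4 - 26*h^3 + 23*h^2 + 3*h - 9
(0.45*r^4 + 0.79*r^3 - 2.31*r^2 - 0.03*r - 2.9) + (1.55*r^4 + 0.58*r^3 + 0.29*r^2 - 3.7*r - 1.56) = 2.0*r^4 + 1.37*r^3 - 2.02*r^2 - 3.73*r - 4.46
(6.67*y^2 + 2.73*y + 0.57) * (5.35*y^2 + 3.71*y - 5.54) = 35.6845*y^4 + 39.3512*y^3 - 23.774*y^2 - 13.0095*y - 3.1578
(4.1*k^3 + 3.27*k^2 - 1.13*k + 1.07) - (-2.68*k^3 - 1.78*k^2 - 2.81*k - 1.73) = 6.78*k^3 + 5.05*k^2 + 1.68*k + 2.8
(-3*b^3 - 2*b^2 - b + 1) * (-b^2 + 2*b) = 3*b^5 - 4*b^4 - 3*b^3 - 3*b^2 + 2*b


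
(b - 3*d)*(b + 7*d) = b^2 + 4*b*d - 21*d^2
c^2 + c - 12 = (c - 3)*(c + 4)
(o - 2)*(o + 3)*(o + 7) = o^3 + 8*o^2 + o - 42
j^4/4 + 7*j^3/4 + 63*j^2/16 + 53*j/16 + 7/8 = (j/4 + 1/4)*(j + 1/2)*(j + 2)*(j + 7/2)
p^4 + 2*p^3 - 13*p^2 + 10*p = p*(p - 2)*(p - 1)*(p + 5)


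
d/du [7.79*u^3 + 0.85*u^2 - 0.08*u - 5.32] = 23.37*u^2 + 1.7*u - 0.08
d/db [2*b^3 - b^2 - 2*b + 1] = 6*b^2 - 2*b - 2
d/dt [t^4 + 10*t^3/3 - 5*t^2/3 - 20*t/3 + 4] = 4*t^3 + 10*t^2 - 10*t/3 - 20/3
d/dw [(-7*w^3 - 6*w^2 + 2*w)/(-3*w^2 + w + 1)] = (21*w^4 - 14*w^3 - 21*w^2 - 12*w + 2)/(9*w^4 - 6*w^3 - 5*w^2 + 2*w + 1)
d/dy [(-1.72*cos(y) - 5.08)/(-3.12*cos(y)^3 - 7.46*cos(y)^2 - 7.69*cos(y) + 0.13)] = (10.7328*cos(y)^3 + 60.38*cos(y)^2 + 75.7936*cos(y) + 39.2888)*sin(y)/(9.7344*cos(y)^6 + 46.5504*cos(y)^5 + 103.6372*cos(y)^4 + 113.9236*cos(y)^3 + 57.1965*cos(y)^2 - 1.9994*cos(y) + 0.0169)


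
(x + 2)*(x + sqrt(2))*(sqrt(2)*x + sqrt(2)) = sqrt(2)*x^3 + 2*x^2 + 3*sqrt(2)*x^2 + 2*sqrt(2)*x + 6*x + 4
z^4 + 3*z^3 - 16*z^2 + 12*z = z*(z - 2)*(z - 1)*(z + 6)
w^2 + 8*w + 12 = (w + 2)*(w + 6)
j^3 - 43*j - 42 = (j - 7)*(j + 1)*(j + 6)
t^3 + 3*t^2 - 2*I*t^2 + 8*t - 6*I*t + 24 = (t + 3)*(t - 4*I)*(t + 2*I)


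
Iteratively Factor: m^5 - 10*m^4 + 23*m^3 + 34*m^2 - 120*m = (m - 3)*(m^4 - 7*m^3 + 2*m^2 + 40*m) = (m - 4)*(m - 3)*(m^3 - 3*m^2 - 10*m) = m*(m - 4)*(m - 3)*(m^2 - 3*m - 10) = m*(m - 4)*(m - 3)*(m + 2)*(m - 5)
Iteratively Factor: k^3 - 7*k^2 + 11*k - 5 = (k - 1)*(k^2 - 6*k + 5) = (k - 5)*(k - 1)*(k - 1)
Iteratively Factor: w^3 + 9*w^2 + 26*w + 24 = (w + 3)*(w^2 + 6*w + 8) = (w + 2)*(w + 3)*(w + 4)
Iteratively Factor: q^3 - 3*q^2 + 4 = (q - 2)*(q^2 - q - 2) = (q - 2)*(q + 1)*(q - 2)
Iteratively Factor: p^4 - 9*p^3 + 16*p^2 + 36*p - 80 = (p - 2)*(p^3 - 7*p^2 + 2*p + 40) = (p - 4)*(p - 2)*(p^2 - 3*p - 10) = (p - 5)*(p - 4)*(p - 2)*(p + 2)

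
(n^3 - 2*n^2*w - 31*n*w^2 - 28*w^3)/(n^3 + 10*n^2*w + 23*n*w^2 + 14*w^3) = (n^2 - 3*n*w - 28*w^2)/(n^2 + 9*n*w + 14*w^2)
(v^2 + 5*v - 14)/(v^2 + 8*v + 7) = (v - 2)/(v + 1)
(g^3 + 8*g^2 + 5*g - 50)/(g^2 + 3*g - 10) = g + 5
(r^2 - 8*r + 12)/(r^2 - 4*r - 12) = (r - 2)/(r + 2)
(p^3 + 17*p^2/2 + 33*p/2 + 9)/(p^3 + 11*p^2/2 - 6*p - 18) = (p + 1)/(p - 2)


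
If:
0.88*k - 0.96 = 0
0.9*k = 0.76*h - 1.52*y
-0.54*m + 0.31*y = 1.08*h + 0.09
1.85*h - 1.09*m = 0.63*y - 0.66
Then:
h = -0.49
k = 1.09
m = 0.29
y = -0.89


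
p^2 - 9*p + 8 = (p - 8)*(p - 1)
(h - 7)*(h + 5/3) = h^2 - 16*h/3 - 35/3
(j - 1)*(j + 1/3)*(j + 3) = j^3 + 7*j^2/3 - 7*j/3 - 1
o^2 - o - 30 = (o - 6)*(o + 5)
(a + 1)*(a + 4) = a^2 + 5*a + 4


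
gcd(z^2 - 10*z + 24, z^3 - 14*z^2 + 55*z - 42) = z - 6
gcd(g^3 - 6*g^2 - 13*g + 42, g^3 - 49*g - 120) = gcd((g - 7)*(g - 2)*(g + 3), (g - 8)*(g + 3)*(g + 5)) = g + 3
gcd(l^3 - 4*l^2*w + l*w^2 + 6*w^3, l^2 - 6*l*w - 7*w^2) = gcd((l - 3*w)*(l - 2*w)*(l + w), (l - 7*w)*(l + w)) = l + w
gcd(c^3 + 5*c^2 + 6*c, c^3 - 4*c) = c^2 + 2*c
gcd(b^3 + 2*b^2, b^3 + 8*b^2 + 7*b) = b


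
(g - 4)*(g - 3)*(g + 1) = g^3 - 6*g^2 + 5*g + 12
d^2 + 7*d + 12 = (d + 3)*(d + 4)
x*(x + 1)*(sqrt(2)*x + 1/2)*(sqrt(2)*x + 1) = 2*x^4 + 2*x^3 + 3*sqrt(2)*x^3/2 + x^2/2 + 3*sqrt(2)*x^2/2 + x/2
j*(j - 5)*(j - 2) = j^3 - 7*j^2 + 10*j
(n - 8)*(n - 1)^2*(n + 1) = n^4 - 9*n^3 + 7*n^2 + 9*n - 8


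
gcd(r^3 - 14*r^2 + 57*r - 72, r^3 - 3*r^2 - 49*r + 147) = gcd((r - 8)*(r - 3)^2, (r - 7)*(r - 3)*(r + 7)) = r - 3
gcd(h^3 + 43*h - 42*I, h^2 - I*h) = h - I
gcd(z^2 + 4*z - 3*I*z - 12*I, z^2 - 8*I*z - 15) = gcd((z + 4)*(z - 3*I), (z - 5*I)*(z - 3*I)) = z - 3*I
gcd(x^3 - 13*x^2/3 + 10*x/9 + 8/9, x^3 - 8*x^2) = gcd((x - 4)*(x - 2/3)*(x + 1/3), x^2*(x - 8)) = 1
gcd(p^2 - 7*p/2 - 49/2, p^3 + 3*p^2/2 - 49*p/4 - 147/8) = p + 7/2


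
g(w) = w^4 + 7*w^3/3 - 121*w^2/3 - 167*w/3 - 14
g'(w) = 4*w^3 + 7*w^2 - 242*w/3 - 167/3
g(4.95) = -394.44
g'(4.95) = 201.70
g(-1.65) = -35.03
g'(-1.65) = 78.52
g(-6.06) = -328.49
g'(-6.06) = -199.94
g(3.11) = -413.49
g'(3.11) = -118.51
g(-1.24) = -9.07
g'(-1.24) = 47.50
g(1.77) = -216.14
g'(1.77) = -154.34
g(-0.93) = 1.76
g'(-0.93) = 22.19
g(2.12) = -270.86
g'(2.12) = -157.11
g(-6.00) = -340.00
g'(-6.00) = -183.67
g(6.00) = 0.00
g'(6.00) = 576.33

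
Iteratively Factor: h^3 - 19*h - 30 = (h - 5)*(h^2 + 5*h + 6) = (h - 5)*(h + 3)*(h + 2)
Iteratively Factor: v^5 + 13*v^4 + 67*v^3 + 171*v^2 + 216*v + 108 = (v + 3)*(v^4 + 10*v^3 + 37*v^2 + 60*v + 36) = (v + 2)*(v + 3)*(v^3 + 8*v^2 + 21*v + 18) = (v + 2)^2*(v + 3)*(v^2 + 6*v + 9) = (v + 2)^2*(v + 3)^2*(v + 3)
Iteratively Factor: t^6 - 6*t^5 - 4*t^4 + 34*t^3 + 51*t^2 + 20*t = (t + 1)*(t^5 - 7*t^4 + 3*t^3 + 31*t^2 + 20*t) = t*(t + 1)*(t^4 - 7*t^3 + 3*t^2 + 31*t + 20) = t*(t + 1)^2*(t^3 - 8*t^2 + 11*t + 20) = t*(t - 5)*(t + 1)^2*(t^2 - 3*t - 4) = t*(t - 5)*(t + 1)^3*(t - 4)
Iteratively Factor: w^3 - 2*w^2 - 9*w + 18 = (w - 2)*(w^2 - 9) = (w - 3)*(w - 2)*(w + 3)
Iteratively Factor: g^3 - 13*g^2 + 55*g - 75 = (g - 3)*(g^2 - 10*g + 25) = (g - 5)*(g - 3)*(g - 5)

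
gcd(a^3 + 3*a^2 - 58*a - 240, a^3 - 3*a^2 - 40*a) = a^2 - 3*a - 40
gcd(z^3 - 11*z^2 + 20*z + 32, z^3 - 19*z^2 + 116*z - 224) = z^2 - 12*z + 32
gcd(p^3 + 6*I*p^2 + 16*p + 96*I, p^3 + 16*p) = p^2 + 16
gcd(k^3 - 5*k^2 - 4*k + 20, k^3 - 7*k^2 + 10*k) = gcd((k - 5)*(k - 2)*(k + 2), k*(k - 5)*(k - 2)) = k^2 - 7*k + 10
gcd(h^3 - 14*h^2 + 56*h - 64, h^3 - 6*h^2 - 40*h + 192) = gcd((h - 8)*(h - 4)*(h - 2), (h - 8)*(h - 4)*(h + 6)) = h^2 - 12*h + 32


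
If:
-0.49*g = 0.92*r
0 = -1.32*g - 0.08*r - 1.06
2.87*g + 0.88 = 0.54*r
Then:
No Solution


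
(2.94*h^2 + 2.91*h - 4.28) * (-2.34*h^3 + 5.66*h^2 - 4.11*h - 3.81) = -6.8796*h^5 + 9.831*h^4 + 14.4024*h^3 - 47.3863*h^2 + 6.5037*h + 16.3068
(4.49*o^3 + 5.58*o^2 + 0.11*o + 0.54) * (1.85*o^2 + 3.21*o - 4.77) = 8.3065*o^5 + 24.7359*o^4 - 3.302*o^3 - 25.2645*o^2 + 1.2087*o - 2.5758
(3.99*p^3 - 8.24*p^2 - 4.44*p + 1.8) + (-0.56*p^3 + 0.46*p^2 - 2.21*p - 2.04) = 3.43*p^3 - 7.78*p^2 - 6.65*p - 0.24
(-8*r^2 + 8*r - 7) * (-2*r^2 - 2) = 16*r^4 - 16*r^3 + 30*r^2 - 16*r + 14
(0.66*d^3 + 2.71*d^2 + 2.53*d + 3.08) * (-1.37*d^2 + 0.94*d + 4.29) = -0.9042*d^5 - 3.0923*d^4 + 1.9127*d^3 + 9.7845*d^2 + 13.7489*d + 13.2132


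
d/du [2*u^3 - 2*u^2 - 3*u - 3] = 6*u^2 - 4*u - 3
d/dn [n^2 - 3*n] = 2*n - 3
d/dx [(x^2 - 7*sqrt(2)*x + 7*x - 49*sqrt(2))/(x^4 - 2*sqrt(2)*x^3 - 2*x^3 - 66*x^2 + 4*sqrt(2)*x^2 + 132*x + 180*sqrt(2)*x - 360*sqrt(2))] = (-2*x^5 - 19*x^4 + 23*sqrt(2)*x^4 - 28*x^3 + 196*sqrt(2)*x^3 - 604*sqrt(2)*x^2 + 62*x^2 - 7188*sqrt(2)*x + 784*x + 3948*sqrt(2) + 22680)/(x^8 - 4*sqrt(2)*x^7 - 4*x^7 - 120*x^6 + 16*sqrt(2)*x^6 + 496*x^5 + 608*sqrt(2)*x^5 - 2496*sqrt(2)*x^4 + 2420*x^4 - 21264*sqrt(2)*x^3 - 11664*x^3 + 76464*x^2 + 95040*sqrt(2)*x^2 - 259200*x - 95040*sqrt(2)*x + 259200)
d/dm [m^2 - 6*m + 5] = 2*m - 6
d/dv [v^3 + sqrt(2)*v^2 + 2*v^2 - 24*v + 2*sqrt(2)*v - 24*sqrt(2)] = 3*v^2 + 2*sqrt(2)*v + 4*v - 24 + 2*sqrt(2)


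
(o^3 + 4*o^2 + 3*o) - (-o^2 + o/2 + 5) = o^3 + 5*o^2 + 5*o/2 - 5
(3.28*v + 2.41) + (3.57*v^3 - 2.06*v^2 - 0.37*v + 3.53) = 3.57*v^3 - 2.06*v^2 + 2.91*v + 5.94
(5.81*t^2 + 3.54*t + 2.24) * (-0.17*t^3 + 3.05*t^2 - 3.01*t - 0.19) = -0.9877*t^5 + 17.1187*t^4 - 7.0719*t^3 - 4.9273*t^2 - 7.415*t - 0.4256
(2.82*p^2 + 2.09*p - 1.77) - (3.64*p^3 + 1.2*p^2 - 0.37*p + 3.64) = -3.64*p^3 + 1.62*p^2 + 2.46*p - 5.41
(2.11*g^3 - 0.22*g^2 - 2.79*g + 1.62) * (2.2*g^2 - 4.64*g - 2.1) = 4.642*g^5 - 10.2744*g^4 - 9.5482*g^3 + 16.9716*g^2 - 1.6578*g - 3.402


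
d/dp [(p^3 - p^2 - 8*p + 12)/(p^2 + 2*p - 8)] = (p^2 + 8*p + 10)/(p^2 + 8*p + 16)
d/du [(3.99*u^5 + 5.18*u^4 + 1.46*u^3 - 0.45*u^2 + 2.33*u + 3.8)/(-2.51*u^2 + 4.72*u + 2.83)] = (-30.0447*u^6 + 49.3276*u^5 + 126.1427*u^4 + 72.42*u^3 + 16.1197*u^2 + 16.529*u - 11.3421)/(6.3001*u^4 - 23.6944*u^3 + 8.0718*u^2 + 26.7152*u + 8.0089)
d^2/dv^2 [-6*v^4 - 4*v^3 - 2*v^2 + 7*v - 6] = -72*v^2 - 24*v - 4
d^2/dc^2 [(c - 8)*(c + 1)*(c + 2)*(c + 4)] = 12*c^2 - 6*c - 84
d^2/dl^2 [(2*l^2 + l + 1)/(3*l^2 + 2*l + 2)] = 2*(-3*l^3 - 9*l^2 + 2)/(27*l^6 + 54*l^5 + 90*l^4 + 80*l^3 + 60*l^2 + 24*l + 8)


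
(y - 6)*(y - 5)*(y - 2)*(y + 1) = y^4 - 12*y^3 + 39*y^2 - 8*y - 60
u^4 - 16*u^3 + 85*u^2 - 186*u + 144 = (u - 8)*(u - 3)^2*(u - 2)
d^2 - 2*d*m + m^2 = (-d + m)^2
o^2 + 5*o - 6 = (o - 1)*(o + 6)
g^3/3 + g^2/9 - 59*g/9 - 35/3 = (g/3 + 1)*(g - 5)*(g + 7/3)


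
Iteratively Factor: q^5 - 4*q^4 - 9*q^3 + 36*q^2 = (q + 3)*(q^4 - 7*q^3 + 12*q^2) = q*(q + 3)*(q^3 - 7*q^2 + 12*q) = q*(q - 3)*(q + 3)*(q^2 - 4*q) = q*(q - 4)*(q - 3)*(q + 3)*(q)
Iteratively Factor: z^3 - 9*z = (z - 3)*(z^2 + 3*z) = z*(z - 3)*(z + 3)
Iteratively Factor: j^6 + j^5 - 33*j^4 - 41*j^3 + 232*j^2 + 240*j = (j + 1)*(j^5 - 33*j^3 - 8*j^2 + 240*j) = j*(j + 1)*(j^4 - 33*j^2 - 8*j + 240) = j*(j + 1)*(j + 4)*(j^3 - 4*j^2 - 17*j + 60) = j*(j - 5)*(j + 1)*(j + 4)*(j^2 + j - 12) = j*(j - 5)*(j + 1)*(j + 4)^2*(j - 3)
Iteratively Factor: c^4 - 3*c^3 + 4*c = (c + 1)*(c^3 - 4*c^2 + 4*c) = c*(c + 1)*(c^2 - 4*c + 4) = c*(c - 2)*(c + 1)*(c - 2)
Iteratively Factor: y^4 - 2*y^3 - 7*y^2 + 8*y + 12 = (y + 2)*(y^3 - 4*y^2 + y + 6) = (y - 2)*(y + 2)*(y^2 - 2*y - 3) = (y - 3)*(y - 2)*(y + 2)*(y + 1)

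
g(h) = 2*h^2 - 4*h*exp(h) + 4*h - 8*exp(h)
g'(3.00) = -466.05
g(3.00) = -371.71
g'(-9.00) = -32.00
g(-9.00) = 126.00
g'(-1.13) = -2.94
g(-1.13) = -3.09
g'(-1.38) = -3.15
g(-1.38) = -2.34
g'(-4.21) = -12.77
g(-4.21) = 18.74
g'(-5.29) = -17.11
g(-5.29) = 34.87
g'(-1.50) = -3.34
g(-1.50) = -1.95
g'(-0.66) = -3.48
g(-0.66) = -4.54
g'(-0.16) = -6.32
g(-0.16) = -6.86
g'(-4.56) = -14.17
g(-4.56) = 23.45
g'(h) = -4*h*exp(h) + 4*h - 12*exp(h) + 4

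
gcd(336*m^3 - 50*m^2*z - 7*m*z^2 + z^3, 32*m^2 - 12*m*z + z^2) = -8*m + z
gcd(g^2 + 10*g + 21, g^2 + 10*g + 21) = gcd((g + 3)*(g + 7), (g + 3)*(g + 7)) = g^2 + 10*g + 21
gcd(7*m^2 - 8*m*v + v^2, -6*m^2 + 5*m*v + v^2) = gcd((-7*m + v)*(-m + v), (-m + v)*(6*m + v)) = -m + v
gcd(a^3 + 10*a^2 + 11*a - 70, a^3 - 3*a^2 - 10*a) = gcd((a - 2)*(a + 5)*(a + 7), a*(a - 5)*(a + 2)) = 1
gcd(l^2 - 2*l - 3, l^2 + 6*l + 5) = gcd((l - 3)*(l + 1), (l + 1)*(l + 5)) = l + 1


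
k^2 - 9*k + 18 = (k - 6)*(k - 3)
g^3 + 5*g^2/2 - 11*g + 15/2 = (g - 3/2)*(g - 1)*(g + 5)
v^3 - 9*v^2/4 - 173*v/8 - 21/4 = (v - 6)*(v + 1/4)*(v + 7/2)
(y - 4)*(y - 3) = y^2 - 7*y + 12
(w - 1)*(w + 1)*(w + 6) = w^3 + 6*w^2 - w - 6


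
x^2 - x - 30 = (x - 6)*(x + 5)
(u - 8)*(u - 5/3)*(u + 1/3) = u^3 - 28*u^2/3 + 91*u/9 + 40/9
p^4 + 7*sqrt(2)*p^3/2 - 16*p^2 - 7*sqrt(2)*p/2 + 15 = (p - 1)*(p + 1)*(p - 3*sqrt(2)/2)*(p + 5*sqrt(2))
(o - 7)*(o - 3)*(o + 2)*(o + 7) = o^4 - o^3 - 55*o^2 + 49*o + 294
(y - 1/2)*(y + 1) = y^2 + y/2 - 1/2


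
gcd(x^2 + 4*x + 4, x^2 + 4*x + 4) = x^2 + 4*x + 4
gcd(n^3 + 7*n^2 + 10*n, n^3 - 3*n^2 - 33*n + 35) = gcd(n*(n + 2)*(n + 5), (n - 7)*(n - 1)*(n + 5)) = n + 5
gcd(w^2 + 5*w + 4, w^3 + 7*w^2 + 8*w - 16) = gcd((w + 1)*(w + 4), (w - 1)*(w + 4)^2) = w + 4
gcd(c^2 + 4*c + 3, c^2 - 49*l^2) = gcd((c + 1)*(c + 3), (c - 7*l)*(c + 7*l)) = 1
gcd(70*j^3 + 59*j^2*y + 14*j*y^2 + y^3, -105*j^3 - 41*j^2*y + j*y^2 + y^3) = 5*j + y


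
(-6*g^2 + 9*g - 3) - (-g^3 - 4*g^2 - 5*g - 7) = g^3 - 2*g^2 + 14*g + 4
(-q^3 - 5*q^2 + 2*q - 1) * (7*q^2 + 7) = -7*q^5 - 35*q^4 + 7*q^3 - 42*q^2 + 14*q - 7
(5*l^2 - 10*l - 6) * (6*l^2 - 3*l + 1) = 30*l^4 - 75*l^3 - l^2 + 8*l - 6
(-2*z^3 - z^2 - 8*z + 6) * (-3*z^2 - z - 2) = 6*z^5 + 5*z^4 + 29*z^3 - 8*z^2 + 10*z - 12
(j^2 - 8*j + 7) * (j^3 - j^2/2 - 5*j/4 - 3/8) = j^5 - 17*j^4/2 + 39*j^3/4 + 49*j^2/8 - 23*j/4 - 21/8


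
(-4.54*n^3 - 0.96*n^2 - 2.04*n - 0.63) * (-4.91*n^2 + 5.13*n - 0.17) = 22.2914*n^5 - 18.5766*n^4 + 5.8634*n^3 - 7.2087*n^2 - 2.8851*n + 0.1071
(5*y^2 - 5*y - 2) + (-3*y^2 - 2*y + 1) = 2*y^2 - 7*y - 1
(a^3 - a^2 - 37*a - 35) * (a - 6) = a^4 - 7*a^3 - 31*a^2 + 187*a + 210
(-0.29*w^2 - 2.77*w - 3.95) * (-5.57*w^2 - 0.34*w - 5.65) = 1.6153*w^4 + 15.5275*w^3 + 24.5818*w^2 + 16.9935*w + 22.3175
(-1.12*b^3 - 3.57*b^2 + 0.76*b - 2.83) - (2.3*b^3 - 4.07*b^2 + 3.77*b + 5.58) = -3.42*b^3 + 0.5*b^2 - 3.01*b - 8.41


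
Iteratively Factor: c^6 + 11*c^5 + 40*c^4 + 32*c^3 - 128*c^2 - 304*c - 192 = (c + 3)*(c^5 + 8*c^4 + 16*c^3 - 16*c^2 - 80*c - 64) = (c + 2)*(c + 3)*(c^4 + 6*c^3 + 4*c^2 - 24*c - 32) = (c - 2)*(c + 2)*(c + 3)*(c^3 + 8*c^2 + 20*c + 16) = (c - 2)*(c + 2)*(c + 3)*(c + 4)*(c^2 + 4*c + 4) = (c - 2)*(c + 2)^2*(c + 3)*(c + 4)*(c + 2)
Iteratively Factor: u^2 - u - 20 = (u - 5)*(u + 4)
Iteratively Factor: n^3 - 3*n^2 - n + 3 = (n + 1)*(n^2 - 4*n + 3) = (n - 3)*(n + 1)*(n - 1)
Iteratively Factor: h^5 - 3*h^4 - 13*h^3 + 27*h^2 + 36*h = (h)*(h^4 - 3*h^3 - 13*h^2 + 27*h + 36) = h*(h - 4)*(h^3 + h^2 - 9*h - 9) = h*(h - 4)*(h - 3)*(h^2 + 4*h + 3) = h*(h - 4)*(h - 3)*(h + 1)*(h + 3)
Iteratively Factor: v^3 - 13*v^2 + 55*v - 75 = (v - 3)*(v^2 - 10*v + 25) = (v - 5)*(v - 3)*(v - 5)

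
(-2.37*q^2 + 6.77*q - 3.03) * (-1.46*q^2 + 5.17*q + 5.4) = 3.4602*q^4 - 22.1371*q^3 + 26.6267*q^2 + 20.8929*q - 16.362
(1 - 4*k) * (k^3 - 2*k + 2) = -4*k^4 + k^3 + 8*k^2 - 10*k + 2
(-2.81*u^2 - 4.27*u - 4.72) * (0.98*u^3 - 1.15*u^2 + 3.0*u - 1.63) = -2.7538*u^5 - 0.9531*u^4 - 8.1451*u^3 - 2.8017*u^2 - 7.1999*u + 7.6936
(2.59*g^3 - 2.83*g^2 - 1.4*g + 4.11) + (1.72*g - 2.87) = 2.59*g^3 - 2.83*g^2 + 0.32*g + 1.24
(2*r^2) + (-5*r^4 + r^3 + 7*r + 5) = -5*r^4 + r^3 + 2*r^2 + 7*r + 5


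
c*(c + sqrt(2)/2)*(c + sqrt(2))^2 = c^4 + 5*sqrt(2)*c^3/2 + 4*c^2 + sqrt(2)*c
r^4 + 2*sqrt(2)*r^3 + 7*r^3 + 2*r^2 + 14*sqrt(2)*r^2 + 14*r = r*(r + 7)*(r + sqrt(2))^2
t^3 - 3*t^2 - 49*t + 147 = (t - 7)*(t - 3)*(t + 7)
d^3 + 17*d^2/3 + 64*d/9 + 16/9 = (d + 1/3)*(d + 4/3)*(d + 4)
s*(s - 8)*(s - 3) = s^3 - 11*s^2 + 24*s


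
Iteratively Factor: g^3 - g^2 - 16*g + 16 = (g + 4)*(g^2 - 5*g + 4) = (g - 4)*(g + 4)*(g - 1)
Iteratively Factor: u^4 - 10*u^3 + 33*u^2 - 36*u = (u - 3)*(u^3 - 7*u^2 + 12*u) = (u - 3)^2*(u^2 - 4*u) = u*(u - 3)^2*(u - 4)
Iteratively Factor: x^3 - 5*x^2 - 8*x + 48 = (x - 4)*(x^2 - x - 12) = (x - 4)^2*(x + 3)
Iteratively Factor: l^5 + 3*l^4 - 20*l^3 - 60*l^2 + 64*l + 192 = (l + 4)*(l^4 - l^3 - 16*l^2 + 4*l + 48) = (l + 2)*(l + 4)*(l^3 - 3*l^2 - 10*l + 24) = (l - 2)*(l + 2)*(l + 4)*(l^2 - l - 12) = (l - 2)*(l + 2)*(l + 3)*(l + 4)*(l - 4)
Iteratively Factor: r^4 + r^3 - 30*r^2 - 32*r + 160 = (r + 4)*(r^3 - 3*r^2 - 18*r + 40) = (r - 2)*(r + 4)*(r^2 - r - 20) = (r - 2)*(r + 4)^2*(r - 5)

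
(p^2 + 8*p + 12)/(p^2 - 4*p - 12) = (p + 6)/(p - 6)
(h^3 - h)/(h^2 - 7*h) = (h^2 - 1)/(h - 7)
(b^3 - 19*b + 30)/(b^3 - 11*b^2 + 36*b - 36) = (b + 5)/(b - 6)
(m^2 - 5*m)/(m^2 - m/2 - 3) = 2*m*(5 - m)/(-2*m^2 + m + 6)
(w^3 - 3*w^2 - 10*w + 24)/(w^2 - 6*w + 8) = w + 3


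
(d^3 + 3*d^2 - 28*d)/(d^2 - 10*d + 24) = d*(d + 7)/(d - 6)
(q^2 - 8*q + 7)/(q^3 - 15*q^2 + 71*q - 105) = (q - 1)/(q^2 - 8*q + 15)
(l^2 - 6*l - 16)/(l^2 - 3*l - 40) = (l + 2)/(l + 5)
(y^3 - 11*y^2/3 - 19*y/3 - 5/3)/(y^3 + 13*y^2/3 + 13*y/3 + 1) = (y - 5)/(y + 3)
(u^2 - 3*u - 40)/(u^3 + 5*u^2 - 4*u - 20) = (u - 8)/(u^2 - 4)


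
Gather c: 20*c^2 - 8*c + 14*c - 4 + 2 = 20*c^2 + 6*c - 2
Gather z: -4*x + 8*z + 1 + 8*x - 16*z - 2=4*x - 8*z - 1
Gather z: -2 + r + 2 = r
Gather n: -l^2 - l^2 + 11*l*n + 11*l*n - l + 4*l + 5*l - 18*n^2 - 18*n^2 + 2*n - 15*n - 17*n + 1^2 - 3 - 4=-2*l^2 + 8*l - 36*n^2 + n*(22*l - 30) - 6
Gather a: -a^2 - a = -a^2 - a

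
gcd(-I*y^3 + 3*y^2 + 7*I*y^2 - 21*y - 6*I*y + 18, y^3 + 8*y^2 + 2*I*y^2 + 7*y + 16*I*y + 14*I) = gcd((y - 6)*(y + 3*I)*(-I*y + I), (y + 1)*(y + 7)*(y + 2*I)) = 1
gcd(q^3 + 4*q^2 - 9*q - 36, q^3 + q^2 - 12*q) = q^2 + q - 12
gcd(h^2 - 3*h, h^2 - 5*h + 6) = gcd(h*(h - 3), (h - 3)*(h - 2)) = h - 3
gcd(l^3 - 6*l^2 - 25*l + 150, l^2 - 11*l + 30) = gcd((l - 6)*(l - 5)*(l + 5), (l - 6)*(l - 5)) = l^2 - 11*l + 30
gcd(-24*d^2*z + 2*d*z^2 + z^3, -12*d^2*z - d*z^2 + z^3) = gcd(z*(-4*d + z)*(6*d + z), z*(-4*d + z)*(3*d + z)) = -4*d*z + z^2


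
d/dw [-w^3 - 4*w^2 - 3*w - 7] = -3*w^2 - 8*w - 3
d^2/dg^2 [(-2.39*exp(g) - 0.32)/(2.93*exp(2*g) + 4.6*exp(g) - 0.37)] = (-20.517911*exp(4*g) + 21.223748*exp(3*g) - 28.484874*exp(2*g) - 12.226628*exp(g) - 0.871831)*exp(g)/(25.153757*exp(6*g) + 118.47162*exp(5*g) + 176.467161*exp(4*g) + 67.41484*exp(3*g) - 22.284249*exp(2*g) + 1.88922*exp(g) - 0.050653)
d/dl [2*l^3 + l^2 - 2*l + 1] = 6*l^2 + 2*l - 2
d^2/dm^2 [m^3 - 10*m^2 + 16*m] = 6*m - 20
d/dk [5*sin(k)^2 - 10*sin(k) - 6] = 10*(sin(k) - 1)*cos(k)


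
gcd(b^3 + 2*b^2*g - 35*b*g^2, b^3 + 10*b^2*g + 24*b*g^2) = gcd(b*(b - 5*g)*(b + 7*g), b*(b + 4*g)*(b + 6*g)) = b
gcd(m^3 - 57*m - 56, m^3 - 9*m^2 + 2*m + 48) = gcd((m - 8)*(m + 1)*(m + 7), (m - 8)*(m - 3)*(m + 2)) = m - 8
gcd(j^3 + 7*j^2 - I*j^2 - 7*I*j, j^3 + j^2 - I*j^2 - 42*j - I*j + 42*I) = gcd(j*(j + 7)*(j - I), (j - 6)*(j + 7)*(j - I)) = j^2 + j*(7 - I) - 7*I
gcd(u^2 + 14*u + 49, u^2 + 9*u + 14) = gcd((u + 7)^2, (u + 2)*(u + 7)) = u + 7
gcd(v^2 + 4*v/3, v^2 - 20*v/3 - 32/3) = v + 4/3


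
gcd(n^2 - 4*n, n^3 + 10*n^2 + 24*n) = n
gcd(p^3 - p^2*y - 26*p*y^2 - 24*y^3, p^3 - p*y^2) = p + y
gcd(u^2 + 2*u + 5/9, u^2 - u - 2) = 1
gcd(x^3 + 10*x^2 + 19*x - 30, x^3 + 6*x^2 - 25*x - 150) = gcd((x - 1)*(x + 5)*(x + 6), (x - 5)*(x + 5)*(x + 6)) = x^2 + 11*x + 30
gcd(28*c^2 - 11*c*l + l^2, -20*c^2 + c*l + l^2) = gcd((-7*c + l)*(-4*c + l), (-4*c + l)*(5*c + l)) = 4*c - l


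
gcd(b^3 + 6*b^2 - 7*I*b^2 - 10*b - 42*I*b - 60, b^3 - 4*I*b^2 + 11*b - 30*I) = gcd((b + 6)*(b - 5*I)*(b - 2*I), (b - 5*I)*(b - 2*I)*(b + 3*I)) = b^2 - 7*I*b - 10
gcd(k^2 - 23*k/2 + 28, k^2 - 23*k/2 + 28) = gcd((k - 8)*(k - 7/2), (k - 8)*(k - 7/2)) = k^2 - 23*k/2 + 28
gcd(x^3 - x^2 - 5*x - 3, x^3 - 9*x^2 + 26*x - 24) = x - 3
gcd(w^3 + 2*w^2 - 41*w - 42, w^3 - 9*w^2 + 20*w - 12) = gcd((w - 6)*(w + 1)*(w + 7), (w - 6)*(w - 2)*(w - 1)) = w - 6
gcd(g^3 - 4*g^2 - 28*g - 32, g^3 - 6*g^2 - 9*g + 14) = g + 2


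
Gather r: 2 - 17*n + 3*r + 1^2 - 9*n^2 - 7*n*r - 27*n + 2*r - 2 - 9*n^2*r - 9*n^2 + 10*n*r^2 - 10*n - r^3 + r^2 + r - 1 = -18*n^2 - 54*n - r^3 + r^2*(10*n + 1) + r*(-9*n^2 - 7*n + 6)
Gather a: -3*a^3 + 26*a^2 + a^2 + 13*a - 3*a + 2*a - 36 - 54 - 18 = -3*a^3 + 27*a^2 + 12*a - 108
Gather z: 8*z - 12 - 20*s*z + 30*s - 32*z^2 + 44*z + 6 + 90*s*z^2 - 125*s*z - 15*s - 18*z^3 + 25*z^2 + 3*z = 15*s - 18*z^3 + z^2*(90*s - 7) + z*(55 - 145*s) - 6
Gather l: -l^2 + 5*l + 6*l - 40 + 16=-l^2 + 11*l - 24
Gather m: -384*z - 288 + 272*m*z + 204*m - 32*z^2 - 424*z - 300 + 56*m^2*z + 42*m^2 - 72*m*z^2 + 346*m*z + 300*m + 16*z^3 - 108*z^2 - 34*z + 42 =m^2*(56*z + 42) + m*(-72*z^2 + 618*z + 504) + 16*z^3 - 140*z^2 - 842*z - 546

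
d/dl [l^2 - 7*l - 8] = 2*l - 7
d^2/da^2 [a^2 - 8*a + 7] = 2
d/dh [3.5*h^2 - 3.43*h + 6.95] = 7.0*h - 3.43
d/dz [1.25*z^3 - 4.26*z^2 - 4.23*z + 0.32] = 3.75*z^2 - 8.52*z - 4.23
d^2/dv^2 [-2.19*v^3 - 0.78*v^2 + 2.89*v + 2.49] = -13.14*v - 1.56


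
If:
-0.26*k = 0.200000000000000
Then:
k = -0.77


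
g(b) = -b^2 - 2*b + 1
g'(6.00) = -14.00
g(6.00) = -47.00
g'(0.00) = -2.00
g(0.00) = 1.00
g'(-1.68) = 1.36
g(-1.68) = 1.54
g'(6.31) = -14.62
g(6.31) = -51.44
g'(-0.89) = -0.22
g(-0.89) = 1.99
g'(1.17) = -4.34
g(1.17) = -2.71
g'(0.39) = -2.78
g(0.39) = 0.07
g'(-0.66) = -0.68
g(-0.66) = 1.88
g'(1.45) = -4.90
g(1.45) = -4.00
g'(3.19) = -8.38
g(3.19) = -15.56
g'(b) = -2*b - 2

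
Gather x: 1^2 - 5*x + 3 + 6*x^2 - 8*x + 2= 6*x^2 - 13*x + 6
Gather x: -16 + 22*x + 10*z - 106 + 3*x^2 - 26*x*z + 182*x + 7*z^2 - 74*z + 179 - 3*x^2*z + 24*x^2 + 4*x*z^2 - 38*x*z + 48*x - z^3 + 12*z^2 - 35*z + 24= x^2*(27 - 3*z) + x*(4*z^2 - 64*z + 252) - z^3 + 19*z^2 - 99*z + 81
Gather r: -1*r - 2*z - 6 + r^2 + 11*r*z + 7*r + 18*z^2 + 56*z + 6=r^2 + r*(11*z + 6) + 18*z^2 + 54*z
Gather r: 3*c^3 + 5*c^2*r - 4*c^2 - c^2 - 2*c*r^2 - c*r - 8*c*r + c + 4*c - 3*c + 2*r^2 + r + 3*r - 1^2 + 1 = 3*c^3 - 5*c^2 + 2*c + r^2*(2 - 2*c) + r*(5*c^2 - 9*c + 4)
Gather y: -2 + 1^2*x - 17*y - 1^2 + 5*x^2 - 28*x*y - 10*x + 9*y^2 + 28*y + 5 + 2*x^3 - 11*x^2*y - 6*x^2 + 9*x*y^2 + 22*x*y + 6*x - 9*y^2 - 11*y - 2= 2*x^3 - x^2 + 9*x*y^2 - 3*x + y*(-11*x^2 - 6*x)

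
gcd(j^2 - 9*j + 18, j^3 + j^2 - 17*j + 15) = j - 3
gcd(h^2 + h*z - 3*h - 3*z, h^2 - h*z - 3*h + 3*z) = h - 3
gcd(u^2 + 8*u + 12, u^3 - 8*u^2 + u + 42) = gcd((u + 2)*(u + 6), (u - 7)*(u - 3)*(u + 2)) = u + 2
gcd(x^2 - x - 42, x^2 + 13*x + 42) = x + 6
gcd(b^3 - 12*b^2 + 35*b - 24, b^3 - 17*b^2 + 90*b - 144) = b^2 - 11*b + 24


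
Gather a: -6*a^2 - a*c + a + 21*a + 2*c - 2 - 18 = -6*a^2 + a*(22 - c) + 2*c - 20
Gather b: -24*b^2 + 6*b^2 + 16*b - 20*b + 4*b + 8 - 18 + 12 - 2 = -18*b^2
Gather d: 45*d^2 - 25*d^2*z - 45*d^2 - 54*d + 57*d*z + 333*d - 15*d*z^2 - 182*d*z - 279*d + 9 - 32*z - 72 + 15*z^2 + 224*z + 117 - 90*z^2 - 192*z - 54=-25*d^2*z + d*(-15*z^2 - 125*z) - 75*z^2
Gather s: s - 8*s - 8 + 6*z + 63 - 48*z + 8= -7*s - 42*z + 63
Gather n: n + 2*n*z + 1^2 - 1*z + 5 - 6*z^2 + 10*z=n*(2*z + 1) - 6*z^2 + 9*z + 6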